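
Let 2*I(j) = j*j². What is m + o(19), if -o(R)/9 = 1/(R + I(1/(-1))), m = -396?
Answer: -14670/37 ≈ -396.49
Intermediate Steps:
I(j) = j³/2 (I(j) = (j*j²)/2 = j³/2)
o(R) = -9/(-½ + R) (o(R) = -9/(R + (1/(-1))³/2) = -9/(R + (½)*(-1)³) = -9/(R + (½)*(-1)) = -9/(R - ½) = -9/(-½ + R))
m + o(19) = -396 - 18/(-1 + 2*19) = -396 - 18/(-1 + 38) = -396 - 18/37 = -14670/37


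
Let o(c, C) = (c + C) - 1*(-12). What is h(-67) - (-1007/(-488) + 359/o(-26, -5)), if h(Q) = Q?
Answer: -465165/9272 ≈ -50.169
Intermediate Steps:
o(c, C) = 12 + C + c (o(c, C) = (C + c) + 12 = 12 + C + c)
h(-67) - (-1007/(-488) + 359/o(-26, -5)) = -67 - (-1007/(-488) + 359/(12 - 5 - 26)) = -67 - (-1007*(-1/488) + 359/(-19)) = -67 - (1007/488 + 359*(-1/19)) = -67 - (1007/488 - 359/19) = -67 - 1*(-156059/9272) = -67 + 156059/9272 = -465165/9272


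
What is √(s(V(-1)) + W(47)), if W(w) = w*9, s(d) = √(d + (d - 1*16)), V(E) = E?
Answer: √(423 + 3*I*√2) ≈ 20.567 + 0.1031*I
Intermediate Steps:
s(d) = √(-16 + 2*d) (s(d) = √(d + (d - 16)) = √(d + (-16 + d)) = √(-16 + 2*d))
W(w) = 9*w
√(s(V(-1)) + W(47)) = √(√(-16 + 2*(-1)) + 9*47) = √(√(-16 - 2) + 423) = √(√(-18) + 423) = √(3*I*√2 + 423) = √(423 + 3*I*√2)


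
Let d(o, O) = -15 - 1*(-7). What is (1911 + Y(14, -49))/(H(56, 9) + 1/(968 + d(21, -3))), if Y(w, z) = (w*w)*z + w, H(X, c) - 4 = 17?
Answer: -7371840/20161 ≈ -365.65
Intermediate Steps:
d(o, O) = -8 (d(o, O) = -15 + 7 = -8)
H(X, c) = 21 (H(X, c) = 4 + 17 = 21)
Y(w, z) = w + z*w**2 (Y(w, z) = w**2*z + w = z*w**2 + w = w + z*w**2)
(1911 + Y(14, -49))/(H(56, 9) + 1/(968 + d(21, -3))) = (1911 + 14*(1 + 14*(-49)))/(21 + 1/(968 - 8)) = (1911 + 14*(1 - 686))/(21 + 1/960) = (1911 + 14*(-685))/(21 + 1/960) = (1911 - 9590)/(20161/960) = -7679*960/20161 = -7371840/20161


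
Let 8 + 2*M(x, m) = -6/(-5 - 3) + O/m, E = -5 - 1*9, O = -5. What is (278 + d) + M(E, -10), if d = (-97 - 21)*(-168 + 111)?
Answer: 56005/8 ≈ 7000.6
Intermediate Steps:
E = -14 (E = -5 - 9 = -14)
d = 6726 (d = -118*(-57) = 6726)
M(x, m) = -29/8 - 5/(2*m) (M(x, m) = -4 + (-6/(-5 - 3) - 5/m)/2 = -4 + (-6/(-8) - 5/m)/2 = -4 + (-6*(-1/8) - 5/m)/2 = -4 + (3/4 - 5/m)/2 = -4 + (3/8 - 5/(2*m)) = -29/8 - 5/(2*m))
(278 + d) + M(E, -10) = (278 + 6726) + (1/8)*(-20 - 29*(-10))/(-10) = 7004 + (1/8)*(-1/10)*(-20 + 290) = 7004 + (1/8)*(-1/10)*270 = 7004 - 27/8 = 56005/8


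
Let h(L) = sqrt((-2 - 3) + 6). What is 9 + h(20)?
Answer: 10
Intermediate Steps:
h(L) = 1 (h(L) = sqrt(-5 + 6) = sqrt(1) = 1)
9 + h(20) = 9 + 1 = 10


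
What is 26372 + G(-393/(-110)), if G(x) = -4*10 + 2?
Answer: 26334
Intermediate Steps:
G(x) = -38 (G(x) = -40 + 2 = -38)
26372 + G(-393/(-110)) = 26372 - 38 = 26334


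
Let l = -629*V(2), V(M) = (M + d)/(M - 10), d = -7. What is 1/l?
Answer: -8/3145 ≈ -0.0025437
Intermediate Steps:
V(M) = (-7 + M)/(-10 + M) (V(M) = (M - 7)/(M - 10) = (-7 + M)/(-10 + M))
l = -3145/8 (l = -629*(-7 + 2)/(-10 + 2) = -629*(-5)/(-8) = -(-629)*(-5)/8 = -629*5/8 = -3145/8 ≈ -393.13)
1/l = 1/(-3145/8) = -8/3145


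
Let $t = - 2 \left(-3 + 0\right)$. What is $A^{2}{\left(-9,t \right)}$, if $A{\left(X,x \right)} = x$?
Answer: $36$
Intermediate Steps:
$t = 6$ ($t = \left(-2\right) \left(-3\right) = 6$)
$A^{2}{\left(-9,t \right)} = 6^{2} = 36$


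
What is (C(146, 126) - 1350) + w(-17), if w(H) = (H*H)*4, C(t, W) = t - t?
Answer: -194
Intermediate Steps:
C(t, W) = 0
w(H) = 4*H² (w(H) = H²*4 = 4*H²)
(C(146, 126) - 1350) + w(-17) = (0 - 1350) + 4*(-17)² = -1350 + 4*289 = -1350 + 1156 = -194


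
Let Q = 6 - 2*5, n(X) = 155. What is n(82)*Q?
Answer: -620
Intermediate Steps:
Q = -4 (Q = 6 - 10 = -4)
n(82)*Q = 155*(-4) = -620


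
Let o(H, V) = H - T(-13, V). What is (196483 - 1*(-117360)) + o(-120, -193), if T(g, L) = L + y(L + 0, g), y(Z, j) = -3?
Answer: 313919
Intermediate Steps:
T(g, L) = -3 + L (T(g, L) = L - 3 = -3 + L)
o(H, V) = 3 + H - V (o(H, V) = H - (-3 + V) = H + (3 - V) = 3 + H - V)
(196483 - 1*(-117360)) + o(-120, -193) = (196483 - 1*(-117360)) + (3 - 120 - 1*(-193)) = (196483 + 117360) + (3 - 120 + 193) = 313843 + 76 = 313919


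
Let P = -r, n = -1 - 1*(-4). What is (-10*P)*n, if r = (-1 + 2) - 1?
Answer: 0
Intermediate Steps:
r = 0 (r = 1 - 1 = 0)
n = 3 (n = -1 + 4 = 3)
P = 0 (P = -1*0 = 0)
(-10*P)*n = -10*0*3 = 0*3 = 0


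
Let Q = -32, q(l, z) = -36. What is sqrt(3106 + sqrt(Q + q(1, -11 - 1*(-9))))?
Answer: sqrt(3106 + 2*I*sqrt(17)) ≈ 55.732 + 0.07398*I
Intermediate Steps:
sqrt(3106 + sqrt(Q + q(1, -11 - 1*(-9)))) = sqrt(3106 + sqrt(-32 - 36)) = sqrt(3106 + sqrt(-68)) = sqrt(3106 + 2*I*sqrt(17))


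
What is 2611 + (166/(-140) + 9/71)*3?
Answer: 12960881/4970 ≈ 2607.8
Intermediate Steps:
2611 + (166/(-140) + 9/71)*3 = 2611 + (166*(-1/140) + 9*(1/71))*3 = 2611 + (-83/70 + 9/71)*3 = 2611 - 5263/4970*3 = 2611 - 15789/4970 = 12960881/4970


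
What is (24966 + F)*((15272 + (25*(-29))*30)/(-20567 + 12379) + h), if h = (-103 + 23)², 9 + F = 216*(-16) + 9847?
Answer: 410734646486/2047 ≈ 2.0065e+8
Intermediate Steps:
F = 6382 (F = -9 + (216*(-16) + 9847) = -9 + (-3456 + 9847) = -9 + 6391 = 6382)
h = 6400 (h = (-80)² = 6400)
(24966 + F)*((15272 + (25*(-29))*30)/(-20567 + 12379) + h) = (24966 + 6382)*((15272 + (25*(-29))*30)/(-20567 + 12379) + 6400) = 31348*((15272 - 725*30)/(-8188) + 6400) = 31348*((15272 - 21750)*(-1/8188) + 6400) = 31348*(-6478*(-1/8188) + 6400) = 31348*(3239/4094 + 6400) = 31348*(26204839/4094) = 410734646486/2047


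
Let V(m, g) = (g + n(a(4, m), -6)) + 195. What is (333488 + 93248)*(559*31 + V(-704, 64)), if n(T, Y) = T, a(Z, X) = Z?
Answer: 7507139712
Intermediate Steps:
V(m, g) = 199 + g (V(m, g) = (g + 4) + 195 = (4 + g) + 195 = 199 + g)
(333488 + 93248)*(559*31 + V(-704, 64)) = (333488 + 93248)*(559*31 + (199 + 64)) = 426736*(17329 + 263) = 426736*17592 = 7507139712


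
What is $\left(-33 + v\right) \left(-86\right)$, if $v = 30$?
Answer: $258$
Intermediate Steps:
$\left(-33 + v\right) \left(-86\right) = \left(-33 + 30\right) \left(-86\right) = \left(-3\right) \left(-86\right) = 258$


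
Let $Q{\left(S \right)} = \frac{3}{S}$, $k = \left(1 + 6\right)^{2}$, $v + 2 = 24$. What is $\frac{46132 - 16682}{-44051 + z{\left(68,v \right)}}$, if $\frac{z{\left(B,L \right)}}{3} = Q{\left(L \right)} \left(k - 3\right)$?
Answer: $- \frac{161975}{242177} \approx -0.66883$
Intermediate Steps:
$v = 22$ ($v = -2 + 24 = 22$)
$k = 49$ ($k = 7^{2} = 49$)
$z{\left(B,L \right)} = \frac{414}{L}$ ($z{\left(B,L \right)} = 3 \frac{3}{L} \left(49 - 3\right) = 3 \frac{3}{L} 46 = 3 \frac{138}{L} = \frac{414}{L}$)
$\frac{46132 - 16682}{-44051 + z{\left(68,v \right)}} = \frac{46132 - 16682}{-44051 + \frac{414}{22}} = \frac{29450}{-44051 + 414 \cdot \frac{1}{22}} = \frac{29450}{-44051 + \frac{207}{11}} = \frac{29450}{- \frac{484354}{11}} = 29450 \left(- \frac{11}{484354}\right) = - \frac{161975}{242177}$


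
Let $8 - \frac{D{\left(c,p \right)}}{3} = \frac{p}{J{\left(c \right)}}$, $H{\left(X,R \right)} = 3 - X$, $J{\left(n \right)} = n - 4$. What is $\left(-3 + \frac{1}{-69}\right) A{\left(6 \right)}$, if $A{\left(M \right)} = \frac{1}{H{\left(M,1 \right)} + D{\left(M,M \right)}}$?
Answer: $- \frac{52}{207} \approx -0.25121$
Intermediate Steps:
$J{\left(n \right)} = -4 + n$
$D{\left(c,p \right)} = 24 - \frac{3 p}{-4 + c}$ ($D{\left(c,p \right)} = 24 - 3 \frac{p}{-4 + c} = 24 - \frac{3 p}{-4 + c}$)
$A{\left(M \right)} = \frac{1}{3 - M + \frac{3 \left(-32 + 7 M\right)}{-4 + M}}$ ($A{\left(M \right)} = \frac{1}{\left(3 - M\right) + \frac{3 \left(-32 - M + 8 M\right)}{-4 + M}} = \frac{1}{\left(3 - M\right) + \frac{3 \left(-32 + 7 M\right)}{-4 + M}} = \frac{1}{3 - M + \frac{3 \left(-32 + 7 M\right)}{-4 + M}}$)
$\left(-3 + \frac{1}{-69}\right) A{\left(6 \right)} = \left(-3 + \frac{1}{-69}\right) \frac{4 - 6}{108 + 6^{2} - 168} = \left(-3 - \frac{1}{69}\right) \frac{4 - 6}{108 + 36 - 168} = - \frac{208 \frac{1}{-24} \left(-2\right)}{69} = - \frac{208 \left(\left(- \frac{1}{24}\right) \left(-2\right)\right)}{69} = \left(- \frac{208}{69}\right) \frac{1}{12} = - \frac{52}{207}$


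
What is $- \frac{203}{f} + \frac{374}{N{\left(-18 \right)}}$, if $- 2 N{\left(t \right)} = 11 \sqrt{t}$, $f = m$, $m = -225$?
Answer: $\frac{203}{225} + \frac{34 i \sqrt{2}}{3} \approx 0.90222 + 16.028 i$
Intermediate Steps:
$f = -225$
$N{\left(t \right)} = - \frac{11 \sqrt{t}}{2}$
$- \frac{203}{f} + \frac{374}{N{\left(-18 \right)}} = - \frac{203}{-225} + \frac{374}{\left(- \frac{11}{2}\right) \sqrt{-18}} = \left(-203\right) \left(- \frac{1}{225}\right) + \frac{374}{\left(- \frac{11}{2}\right) 3 i \sqrt{2}} = \frac{203}{225} + \frac{374}{\left(- \frac{33}{2}\right) i \sqrt{2}} = \frac{203}{225} + 374 \frac{i \sqrt{2}}{33} = \frac{203}{225} + \frac{34 i \sqrt{2}}{3}$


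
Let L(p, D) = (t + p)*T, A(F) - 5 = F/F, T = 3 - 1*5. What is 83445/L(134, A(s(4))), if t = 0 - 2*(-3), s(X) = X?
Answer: -16689/56 ≈ -298.02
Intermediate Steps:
t = 6 (t = 0 + 6 = 6)
T = -2 (T = 3 - 5 = -2)
A(F) = 6 (A(F) = 5 + F/F = 5 + 1 = 6)
L(p, D) = -12 - 2*p (L(p, D) = (6 + p)*(-2) = -12 - 2*p)
83445/L(134, A(s(4))) = 83445/(-12 - 2*134) = 83445/(-12 - 268) = 83445/(-280) = 83445*(-1/280) = -16689/56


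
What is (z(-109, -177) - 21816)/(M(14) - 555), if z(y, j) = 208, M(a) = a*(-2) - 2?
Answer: 21608/585 ≈ 36.937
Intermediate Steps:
M(a) = -2 - 2*a (M(a) = -2*a - 2 = -2 - 2*a)
(z(-109, -177) - 21816)/(M(14) - 555) = (208 - 21816)/((-2 - 2*14) - 555) = -21608/((-2 - 28) - 555) = -21608/(-30 - 555) = -21608/(-585) = -21608*(-1/585) = 21608/585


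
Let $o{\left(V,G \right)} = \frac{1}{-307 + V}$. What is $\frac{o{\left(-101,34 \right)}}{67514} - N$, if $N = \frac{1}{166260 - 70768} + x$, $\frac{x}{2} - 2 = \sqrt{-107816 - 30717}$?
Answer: $- \frac{2630402040605}{657598782576} - 2 i \sqrt{138533} \approx -4.0 - 744.4 i$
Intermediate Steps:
$x = 4 + 2 i \sqrt{138533}$ ($x = 4 + 2 \sqrt{-107816 - 30717} = 4 + 2 \sqrt{-138533} = 4 + 2 i \sqrt{138533} \approx 4.0 + 744.4 i$)
$N = \frac{381969}{95492} + 2 i \sqrt{138533}$ ($N = \frac{1}{166260 - 70768} + \left(4 + 2 i \sqrt{138533}\right) = \frac{1}{95492} + \left(4 + 2 i \sqrt{138533}\right) = \frac{381969}{95492} + 2 i \sqrt{138533} \approx 4.0 + 744.4 i$)
$\frac{o{\left(-101,34 \right)}}{67514} - N = \frac{1}{\left(-307 - 101\right) 67514} - \left(\frac{381969}{95492} + 2 i \sqrt{138533}\right) = \frac{1}{-408} \cdot \frac{1}{67514} - \left(\frac{381969}{95492} + 2 i \sqrt{138533}\right) = \left(- \frac{1}{408}\right) \frac{1}{67514} - \left(\frac{381969}{95492} + 2 i \sqrt{138533}\right) = - \frac{1}{27545712} - \left(\frac{381969}{95492} + 2 i \sqrt{138533}\right) = - \frac{2630402040605}{657598782576} - 2 i \sqrt{138533}$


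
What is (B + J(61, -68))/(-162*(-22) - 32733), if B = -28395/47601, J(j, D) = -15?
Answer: 82490/154274841 ≈ 0.00053469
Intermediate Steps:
B = -3155/5289 (B = -28395*1/47601 = -3155/5289 ≈ -0.59652)
(B + J(61, -68))/(-162*(-22) - 32733) = (-3155/5289 - 15)/(-162*(-22) - 32733) = -82490/(5289*(3564 - 32733)) = -82490/5289/(-29169) = -82490/5289*(-1/29169) = 82490/154274841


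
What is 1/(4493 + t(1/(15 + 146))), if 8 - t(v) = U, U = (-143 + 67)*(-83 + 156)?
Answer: 1/10049 ≈ 9.9512e-5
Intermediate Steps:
U = -5548 (U = -76*73 = -5548)
t(v) = 5556 (t(v) = 8 - 1*(-5548) = 8 + 5548 = 5556)
1/(4493 + t(1/(15 + 146))) = 1/(4493 + 5556) = 1/10049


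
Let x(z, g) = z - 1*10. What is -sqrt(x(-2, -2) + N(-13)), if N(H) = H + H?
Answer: -I*sqrt(38) ≈ -6.1644*I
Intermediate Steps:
N(H) = 2*H
x(z, g) = -10 + z (x(z, g) = z - 10 = -10 + z)
-sqrt(x(-2, -2) + N(-13)) = -sqrt((-10 - 2) + 2*(-13)) = -sqrt(-12 - 26) = -sqrt(-38) = -I*sqrt(38)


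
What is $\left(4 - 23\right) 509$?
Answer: $-9671$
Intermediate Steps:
$\left(4 - 23\right) 509 = \left(-19\right) 509 = -9671$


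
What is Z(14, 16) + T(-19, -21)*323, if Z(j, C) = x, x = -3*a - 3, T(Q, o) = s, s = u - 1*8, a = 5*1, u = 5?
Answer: -987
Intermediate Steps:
a = 5
s = -3 (s = 5 - 1*8 = 5 - 8 = -3)
T(Q, o) = -3
x = -18 (x = -3*5 - 3 = -15 - 3 = -18)
Z(j, C) = -18
Z(14, 16) + T(-19, -21)*323 = -18 - 3*323 = -18 - 969 = -987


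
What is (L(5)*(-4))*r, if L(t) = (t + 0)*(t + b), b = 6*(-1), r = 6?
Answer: 120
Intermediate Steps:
b = -6
L(t) = t*(-6 + t) (L(t) = (t + 0)*(t - 6) = t*(-6 + t))
(L(5)*(-4))*r = ((5*(-6 + 5))*(-4))*6 = ((5*(-1))*(-4))*6 = -5*(-4)*6 = 20*6 = 120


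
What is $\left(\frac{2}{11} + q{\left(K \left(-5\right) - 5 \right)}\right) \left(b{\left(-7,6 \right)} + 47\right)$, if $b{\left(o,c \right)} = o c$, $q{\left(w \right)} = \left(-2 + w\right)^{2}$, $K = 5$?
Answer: $\frac{56330}{11} \approx 5120.9$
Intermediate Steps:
$b{\left(o,c \right)} = c o$
$\left(\frac{2}{11} + q{\left(K \left(-5\right) - 5 \right)}\right) \left(b{\left(-7,6 \right)} + 47\right) = \left(\frac{2}{11} + \left(-2 + \left(5 \left(-5\right) - 5\right)\right)^{2}\right) \left(6 \left(-7\right) + 47\right) = \left(2 \cdot \frac{1}{11} + \left(-2 - 30\right)^{2}\right) \left(-42 + 47\right) = \left(\frac{2}{11} + \left(-2 - 30\right)^{2}\right) 5 = \left(\frac{2}{11} + \left(-32\right)^{2}\right) 5 = \left(\frac{2}{11} + 1024\right) 5 = \frac{11266}{11} \cdot 5 = \frac{56330}{11}$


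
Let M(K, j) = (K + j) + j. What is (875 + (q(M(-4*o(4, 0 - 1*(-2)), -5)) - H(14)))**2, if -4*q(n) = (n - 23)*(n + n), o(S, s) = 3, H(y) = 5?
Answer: 140625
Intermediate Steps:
M(K, j) = K + 2*j
q(n) = -n*(-23 + n)/2 (q(n) = -(n - 23)*(n + n)/4 = -(-23 + n)*2*n/4 = -n*(-23 + n)/2)
(875 + (q(M(-4*o(4, 0 - 1*(-2)), -5)) - H(14)))**2 = (875 + ((-4*3 + 2*(-5))*(23 - (-4*3 + 2*(-5)))/2 - 1*5))**2 = (875 + ((-12 - 10)*(23 - (-12 - 10))/2 - 5))**2 = (875 + ((1/2)*(-22)*(23 - 1*(-22)) - 5))**2 = (875 + ((1/2)*(-22)*(23 + 22) - 5))**2 = (875 + ((1/2)*(-22)*45 - 5))**2 = (875 + (-495 - 5))**2 = (875 - 500)**2 = 375**2 = 140625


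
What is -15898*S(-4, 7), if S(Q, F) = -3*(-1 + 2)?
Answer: 47694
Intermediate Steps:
S(Q, F) = -3 (S(Q, F) = -3*1 = -3)
-15898*S(-4, 7) = -15898*(-3) = 47694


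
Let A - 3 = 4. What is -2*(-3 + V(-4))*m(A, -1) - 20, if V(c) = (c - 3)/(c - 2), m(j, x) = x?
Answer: -71/3 ≈ -23.667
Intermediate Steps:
A = 7 (A = 3 + 4 = 7)
V(c) = (-3 + c)/(-2 + c)
-2*(-3 + V(-4))*m(A, -1) - 20 = -2*(-3 + (-3 - 4)/(-2 - 4))*(-1) - 20 = -2*(-3 - 7/(-6))*(-1) - 20 = -2*(-3 - 1/6*(-7))*(-1) - 20 = -2*(-3 + 7/6)*(-1) - 20 = -(-11)*(-1)/3 - 20 = -2*11/6 - 20 = -11/3 - 20 = -71/3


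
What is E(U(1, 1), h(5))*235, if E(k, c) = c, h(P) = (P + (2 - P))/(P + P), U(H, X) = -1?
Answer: 47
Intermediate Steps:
h(P) = 1/P (h(P) = 2/((2*P)) = 2*(1/(2*P)) = 1/P)
E(U(1, 1), h(5))*235 = 235/5 = (⅕)*235 = 47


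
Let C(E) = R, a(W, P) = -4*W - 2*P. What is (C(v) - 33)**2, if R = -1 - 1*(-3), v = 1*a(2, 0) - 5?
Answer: 961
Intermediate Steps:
v = -13 (v = 1*(-4*2 - 2*0) - 5 = 1*(-8 + 0) - 5 = 1*(-8) - 5 = -8 - 5 = -13)
R = 2 (R = -1 + 3 = 2)
C(E) = 2
(C(v) - 33)**2 = (2 - 33)**2 = (-31)**2 = 961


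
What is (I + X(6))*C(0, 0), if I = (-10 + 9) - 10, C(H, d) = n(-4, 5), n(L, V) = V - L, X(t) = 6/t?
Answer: -90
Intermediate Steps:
C(H, d) = 9 (C(H, d) = 5 - 1*(-4) = 5 + 4 = 9)
I = -11 (I = -1 - 10 = -11)
(I + X(6))*C(0, 0) = (-11 + 6/6)*9 = (-11 + 6*(⅙))*9 = (-11 + 1)*9 = -10*9 = -90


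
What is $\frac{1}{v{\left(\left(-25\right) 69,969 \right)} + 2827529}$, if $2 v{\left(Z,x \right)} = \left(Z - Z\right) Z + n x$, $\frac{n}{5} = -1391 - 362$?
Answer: $- \frac{2}{2838227} \approx -7.0467 \cdot 10^{-7}$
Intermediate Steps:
$n = -8765$ ($n = 5 \left(-1391 - 362\right) = 5 \left(-1753\right) = -8765$)
$v{\left(Z,x \right)} = - \frac{8765 x}{2}$ ($v{\left(Z,x \right)} = \frac{\left(Z - Z\right) Z - 8765 x}{2} = \frac{0 Z - 8765 x}{2} = \frac{0 - 8765 x}{2} = \frac{\left(-8765\right) x}{2} = - \frac{8765 x}{2}$)
$\frac{1}{v{\left(\left(-25\right) 69,969 \right)} + 2827529} = \frac{1}{\left(- \frac{8765}{2}\right) 969 + 2827529} = \frac{1}{- \frac{8493285}{2} + 2827529} = \frac{1}{- \frac{2838227}{2}} = - \frac{2}{2838227}$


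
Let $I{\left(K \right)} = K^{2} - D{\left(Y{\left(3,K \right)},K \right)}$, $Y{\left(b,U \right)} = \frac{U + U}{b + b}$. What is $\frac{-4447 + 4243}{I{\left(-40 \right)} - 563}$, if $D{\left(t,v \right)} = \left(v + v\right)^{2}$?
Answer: $\frac{204}{5363} \approx 0.038038$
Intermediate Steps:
$Y{\left(b,U \right)} = \frac{U}{b}$ ($Y{\left(b,U \right)} = \frac{2 U}{2 b} = 2 U \frac{1}{2 b} = \frac{U}{b}$)
$D{\left(t,v \right)} = 4 v^{2}$ ($D{\left(t,v \right)} = \left(2 v\right)^{2} = 4 v^{2}$)
$I{\left(K \right)} = - 3 K^{2}$ ($I{\left(K \right)} = K^{2} - 4 K^{2} = - 3 K^{2}$)
$\frac{-4447 + 4243}{I{\left(-40 \right)} - 563} = \frac{-4447 + 4243}{- 3 \left(-40\right)^{2} - 563} = - \frac{204}{\left(-3\right) 1600 - 563} = - \frac{204}{-4800 - 563} = - \frac{204}{-5363} = \left(-204\right) \left(- \frac{1}{5363}\right) = \frac{204}{5363}$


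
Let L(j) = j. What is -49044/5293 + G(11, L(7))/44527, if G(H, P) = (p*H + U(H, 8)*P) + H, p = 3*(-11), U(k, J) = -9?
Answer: -32626549/3517633 ≈ -9.2751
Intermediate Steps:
p = -33
G(H, P) = -32*H - 9*P (G(H, P) = (-33*H - 9*P) + H = -32*H - 9*P)
-49044/5293 + G(11, L(7))/44527 = -49044/5293 + (-32*11 - 9*7)/44527 = -49044*1/5293 + (-352 - 63)*(1/44527) = -732/79 - 415*1/44527 = -732/79 - 415/44527 = -32626549/3517633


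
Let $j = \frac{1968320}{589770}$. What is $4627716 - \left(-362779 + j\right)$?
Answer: $\frac{294324226783}{58977} \approx 4.9905 \cdot 10^{6}$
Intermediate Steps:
$j = \frac{196832}{58977}$ ($j = 1968320 \cdot \frac{1}{589770} = \frac{196832}{58977} \approx 3.3374$)
$4627716 - \left(-362779 + j\right) = 4627716 + \left(362779 - \frac{196832}{58977}\right) = 4627716 + \frac{21395420251}{58977} = \frac{294324226783}{58977}$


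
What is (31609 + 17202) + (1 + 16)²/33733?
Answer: 1646541752/33733 ≈ 48811.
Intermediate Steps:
(31609 + 17202) + (1 + 16)²/33733 = 48811 + 17²*(1/33733) = 48811 + 289*(1/33733) = 48811 + 289/33733 = 1646541752/33733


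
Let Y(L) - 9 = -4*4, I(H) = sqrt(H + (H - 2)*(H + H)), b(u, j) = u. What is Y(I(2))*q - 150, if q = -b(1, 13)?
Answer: -143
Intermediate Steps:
I(H) = sqrt(H + 2*H*(-2 + H)) (I(H) = sqrt(H + (-2 + H)*(2*H)) = sqrt(H + 2*H*(-2 + H)))
Y(L) = -7 (Y(L) = 9 - 4*4 = 9 - 16 = -7)
q = -1 (q = -1*1 = -1)
Y(I(2))*q - 150 = -7*(-1) - 150 = 7 - 150 = -143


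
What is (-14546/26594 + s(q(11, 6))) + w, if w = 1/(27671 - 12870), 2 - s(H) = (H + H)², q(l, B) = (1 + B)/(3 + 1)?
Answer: -8499702281/787235588 ≈ -10.797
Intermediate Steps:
q(l, B) = ¼ + B/4 (q(l, B) = (1 + B)/4 = (1 + B)*(¼) = ¼ + B/4)
s(H) = 2 - 4*H² (s(H) = 2 - (H + H)² = 2 - (2*H)² = 2 - 4*H²)
w = 1/14801 ≈ 6.7563e-5
(-14546/26594 + s(q(11, 6))) + w = (-14546/26594 + (2 - 4*(¼ + (¼)*6)²)) + 1/14801 = (-14546*1/26594 + (2 - 4*(¼ + 3/2)²)) + 1/14801 = (-7273/13297 + (2 - 4*(7/4)²)) + 1/14801 = (-7273/13297 + (2 - 4*49/16)) + 1/14801 = (-7273/13297 + (2 - 49/4)) + 1/14801 = (-7273/13297 - 41/4) + 1/14801 = -574269/53188 + 1/14801 = -8499702281/787235588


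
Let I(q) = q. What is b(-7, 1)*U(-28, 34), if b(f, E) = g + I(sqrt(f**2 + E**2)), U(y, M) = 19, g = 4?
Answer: 76 + 95*sqrt(2) ≈ 210.35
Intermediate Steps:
b(f, E) = 4 + sqrt(E**2 + f**2) (b(f, E) = 4 + sqrt(f**2 + E**2) = 4 + sqrt(E**2 + f**2))
b(-7, 1)*U(-28, 34) = (4 + sqrt(1**2 + (-7)**2))*19 = (4 + sqrt(1 + 49))*19 = (4 + sqrt(50))*19 = (4 + 5*sqrt(2))*19 = 76 + 95*sqrt(2)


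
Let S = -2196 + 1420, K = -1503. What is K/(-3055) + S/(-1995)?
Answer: 1073833/1218945 ≈ 0.88095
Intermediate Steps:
S = -776
K/(-3055) + S/(-1995) = -1503/(-3055) - 776/(-1995) = -1503*(-1/3055) - 776*(-1/1995) = 1503/3055 + 776/1995 = 1073833/1218945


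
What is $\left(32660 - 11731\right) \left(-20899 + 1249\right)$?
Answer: $-411254850$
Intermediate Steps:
$\left(32660 - 11731\right) \left(-20899 + 1249\right) = 20929 \left(-19650\right) = -411254850$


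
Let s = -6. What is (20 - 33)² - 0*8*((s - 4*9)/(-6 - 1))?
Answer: 169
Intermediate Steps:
(20 - 33)² - 0*8*((s - 4*9)/(-6 - 1)) = (20 - 33)² - 0*8*((-6 - 4*9)/(-6 - 1)) = (-13)² - 0*8*((-6 - 36)/(-7)) = 169 - 0*8*(-42*(-⅐)) = 169 - 0*8*6 = 169 - 0*48 = 169 - 1*0 = 169 + 0 = 169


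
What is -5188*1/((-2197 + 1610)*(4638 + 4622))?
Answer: 1297/1358905 ≈ 0.00095444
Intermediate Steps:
-5188*1/((-2197 + 1610)*(4638 + 4622)) = -5188/(9260*(-587)) = -5188/(-5435620) = -5188*(-1/5435620) = 1297/1358905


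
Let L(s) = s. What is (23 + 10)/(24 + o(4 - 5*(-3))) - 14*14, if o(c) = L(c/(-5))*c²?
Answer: -1321009/6739 ≈ -196.02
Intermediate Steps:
o(c) = -c³/5 (o(c) = (c/(-5))*c² = (c*(-⅕))*c² = (-c/5)*c² = -c³/5)
(23 + 10)/(24 + o(4 - 5*(-3))) - 14*14 = (23 + 10)/(24 - (4 - 5*(-3))³/5) - 14*14 = 33/(24 - (4 + 15)³/5) - 196 = 33/(24 - ⅕*19³) - 196 = 33/(24 - ⅕*6859) - 196 = 33/(24 - 6859/5) - 196 = 33/(-6739/5) - 196 = 33*(-5/6739) - 196 = -165/6739 - 196 = -1321009/6739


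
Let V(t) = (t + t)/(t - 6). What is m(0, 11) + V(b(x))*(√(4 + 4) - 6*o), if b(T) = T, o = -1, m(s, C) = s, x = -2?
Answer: 3 + √2 ≈ 4.4142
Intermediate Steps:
V(t) = 2*t/(-6 + t) (V(t) = (2*t)/(-6 + t) = 2*t/(-6 + t))
m(0, 11) + V(b(x))*(√(4 + 4) - 6*o) = 0 + (2*(-2)/(-6 - 2))*(√(4 + 4) - 6*(-1)) = 0 + (2*(-2)/(-8))*(√8 + 6) = 0 + (2*(-2)*(-⅛))*(2*√2 + 6) = 0 + (6 + 2*√2)/2 = 0 + (3 + √2) = 3 + √2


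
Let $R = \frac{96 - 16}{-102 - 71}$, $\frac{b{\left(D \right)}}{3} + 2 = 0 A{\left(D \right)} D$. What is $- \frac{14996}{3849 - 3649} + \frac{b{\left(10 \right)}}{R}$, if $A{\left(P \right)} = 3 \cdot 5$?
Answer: $- \frac{12401}{200} \approx -62.005$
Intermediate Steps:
$A{\left(P \right)} = 15$
$b{\left(D \right)} = -6$ ($b{\left(D \right)} = -6 + 3 \cdot 0 \cdot 15 D = -6 + 3 \cdot 0 D = -6 + 3 \cdot 0 = -6 + 0 = -6$)
$R = - \frac{80}{173}$ ($R = \frac{1}{-173} \cdot 80 = \left(- \frac{1}{173}\right) 80 = - \frac{80}{173} \approx -0.46243$)
$- \frac{14996}{3849 - 3649} + \frac{b{\left(10 \right)}}{R} = - \frac{14996}{3849 - 3649} - \frac{6}{- \frac{80}{173}} = - \frac{14996}{200} - - \frac{519}{40} = \left(-14996\right) \frac{1}{200} + \frac{519}{40} = - \frac{3749}{50} + \frac{519}{40} = - \frac{12401}{200}$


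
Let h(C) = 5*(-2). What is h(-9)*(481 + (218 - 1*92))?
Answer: -6070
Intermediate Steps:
h(C) = -10
h(-9)*(481 + (218 - 1*92)) = -10*(481 + (218 - 1*92)) = -10*(481 + (218 - 92)) = -10*(481 + 126) = -10*607 = -6070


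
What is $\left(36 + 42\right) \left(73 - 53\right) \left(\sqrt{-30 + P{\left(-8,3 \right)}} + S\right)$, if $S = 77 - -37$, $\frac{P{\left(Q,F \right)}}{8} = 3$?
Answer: $177840 + 1560 i \sqrt{6} \approx 1.7784 \cdot 10^{5} + 3821.2 i$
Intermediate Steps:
$P{\left(Q,F \right)} = 24$ ($P{\left(Q,F \right)} = 8 \cdot 3 = 24$)
$S = 114$ ($S = 77 + 37 = 114$)
$\left(36 + 42\right) \left(73 - 53\right) \left(\sqrt{-30 + P{\left(-8,3 \right)}} + S\right) = \left(36 + 42\right) \left(73 - 53\right) \left(\sqrt{-30 + 24} + 114\right) = 78 \cdot 20 \left(\sqrt{-6} + 114\right) = 1560 \left(i \sqrt{6} + 114\right) = 1560 \left(114 + i \sqrt{6}\right) = 177840 + 1560 i \sqrt{6}$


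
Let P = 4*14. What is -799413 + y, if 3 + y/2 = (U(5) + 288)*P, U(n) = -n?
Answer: -767723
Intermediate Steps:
P = 56
y = 31690 (y = -6 + 2*((-1*5 + 288)*56) = -6 + 2*((-5 + 288)*56) = -6 + 2*(283*56) = -6 + 2*15848 = -6 + 31696 = 31690)
-799413 + y = -799413 + 31690 = -767723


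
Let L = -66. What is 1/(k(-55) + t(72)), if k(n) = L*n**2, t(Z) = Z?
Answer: -1/199578 ≈ -5.0106e-6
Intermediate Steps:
k(n) = -66*n**2
1/(k(-55) + t(72)) = 1/(-66*(-55)**2 + 72) = 1/(-66*3025 + 72) = 1/(-199650 + 72) = 1/(-199578) = -1/199578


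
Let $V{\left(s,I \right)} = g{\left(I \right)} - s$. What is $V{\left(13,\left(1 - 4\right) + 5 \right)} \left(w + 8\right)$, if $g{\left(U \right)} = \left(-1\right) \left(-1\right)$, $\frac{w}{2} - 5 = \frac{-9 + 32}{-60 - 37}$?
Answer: $- \frac{20400}{97} \approx -210.31$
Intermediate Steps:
$w = \frac{924}{97}$ ($w = 10 + 2 \frac{-9 + 32}{-60 - 37} = 10 + 2 \frac{23}{-97} = 10 + 2 \cdot 23 \left(- \frac{1}{97}\right) = 10 + 2 \left(- \frac{23}{97}\right) = 10 - \frac{46}{97} = \frac{924}{97} \approx 9.5258$)
$g{\left(U \right)} = 1$
$V{\left(s,I \right)} = 1 - s$
$V{\left(13,\left(1 - 4\right) + 5 \right)} \left(w + 8\right) = \left(1 - 13\right) \left(\frac{924}{97} + 8\right) = \left(1 - 13\right) \frac{1700}{97} = \left(-12\right) \frac{1700}{97} = - \frac{20400}{97}$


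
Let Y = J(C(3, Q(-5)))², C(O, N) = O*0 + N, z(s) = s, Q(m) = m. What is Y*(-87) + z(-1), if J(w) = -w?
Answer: -2176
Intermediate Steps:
C(O, N) = N (C(O, N) = 0 + N = N)
Y = 25 (Y = (-1*(-5))² = 5² = 25)
Y*(-87) + z(-1) = 25*(-87) - 1 = -2175 - 1 = -2176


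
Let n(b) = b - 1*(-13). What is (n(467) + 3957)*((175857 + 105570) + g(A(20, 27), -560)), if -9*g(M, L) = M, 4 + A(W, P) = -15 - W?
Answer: 1248710826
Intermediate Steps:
A(W, P) = -19 - W (A(W, P) = -4 + (-15 - W) = -19 - W)
g(M, L) = -M/9
n(b) = 13 + b (n(b) = b + 13 = 13 + b)
(n(467) + 3957)*((175857 + 105570) + g(A(20, 27), -560)) = ((13 + 467) + 3957)*((175857 + 105570) - (-19 - 1*20)/9) = (480 + 3957)*(281427 - (-19 - 20)/9) = 4437*(281427 - 1/9*(-39)) = 4437*(281427 + 13/3) = 4437*(844294/3) = 1248710826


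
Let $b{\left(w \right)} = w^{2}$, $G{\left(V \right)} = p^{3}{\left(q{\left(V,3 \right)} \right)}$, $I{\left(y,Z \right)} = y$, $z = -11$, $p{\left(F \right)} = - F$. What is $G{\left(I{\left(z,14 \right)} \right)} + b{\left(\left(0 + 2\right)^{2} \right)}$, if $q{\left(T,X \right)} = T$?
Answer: $1347$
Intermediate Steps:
$G{\left(V \right)} = - V^{3}$ ($G{\left(V \right)} = \left(- V\right)^{3} = - V^{3}$)
$G{\left(I{\left(z,14 \right)} \right)} + b{\left(\left(0 + 2\right)^{2} \right)} = - \left(-11\right)^{3} + \left(\left(0 + 2\right)^{2}\right)^{2} = \left(-1\right) \left(-1331\right) + \left(2^{2}\right)^{2} = 1331 + 4^{2} = 1331 + 16 = 1347$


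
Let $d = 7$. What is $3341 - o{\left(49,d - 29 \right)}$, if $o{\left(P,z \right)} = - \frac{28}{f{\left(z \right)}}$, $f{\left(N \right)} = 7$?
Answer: $3345$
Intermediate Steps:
$o{\left(P,z \right)} = -4$ ($o{\left(P,z \right)} = - \frac{28}{7} = \left(-28\right) \frac{1}{7} = -4$)
$3341 - o{\left(49,d - 29 \right)} = 3341 - -4 = 3341 + 4 = 3345$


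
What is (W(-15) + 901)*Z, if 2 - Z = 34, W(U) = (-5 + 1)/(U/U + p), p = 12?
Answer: -374688/13 ≈ -28822.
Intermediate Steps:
W(U) = -4/13 (W(U) = (-5 + 1)/(U/U + 12) = -4/(1 + 12) = -4/13)
Z = -32 (Z = 2 - 1*34 = 2 - 34 = -32)
(W(-15) + 901)*Z = (-4/13 + 901)*(-32) = (11709/13)*(-32) = -374688/13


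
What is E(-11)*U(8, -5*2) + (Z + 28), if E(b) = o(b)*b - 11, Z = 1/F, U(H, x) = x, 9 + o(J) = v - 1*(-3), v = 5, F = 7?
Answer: 197/7 ≈ 28.143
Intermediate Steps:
o(J) = -1 (o(J) = -9 + (5 - 1*(-3)) = -9 + (5 + 3) = -9 + 8 = -1)
Z = 1/7 ≈ 0.14286
E(b) = -11 - b (E(b) = -b - 11 = -11 - b)
E(-11)*U(8, -5*2) + (Z + 28) = (-11 - 1*(-11))*(-5*2) + (1/7 + 28) = (-11 + 11)*(-10) + 197/7 = 0*(-10) + 197/7 = 0 + 197/7 = 197/7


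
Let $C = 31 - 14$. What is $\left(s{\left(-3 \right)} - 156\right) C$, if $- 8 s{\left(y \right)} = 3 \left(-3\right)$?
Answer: $- \frac{21063}{8} \approx -2632.9$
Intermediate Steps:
$C = 17$ ($C = 31 - 14 = 17$)
$s{\left(y \right)} = \frac{9}{8}$ ($s{\left(y \right)} = - \frac{3 \left(-3\right)}{8} = \left(- \frac{1}{8}\right) \left(-9\right) = \frac{9}{8}$)
$\left(s{\left(-3 \right)} - 156\right) C = \left(\frac{9}{8} - 156\right) 17 = \left(- \frac{1239}{8}\right) 17 = - \frac{21063}{8}$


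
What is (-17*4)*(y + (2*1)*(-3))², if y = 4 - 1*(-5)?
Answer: -612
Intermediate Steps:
y = 9 (y = 4 + 5 = 9)
(-17*4)*(y + (2*1)*(-3))² = (-17*4)*(9 + (2*1)*(-3))² = -68*(9 + 2*(-3))² = -68*(9 - 6)² = -68*3² = -68*9 = -612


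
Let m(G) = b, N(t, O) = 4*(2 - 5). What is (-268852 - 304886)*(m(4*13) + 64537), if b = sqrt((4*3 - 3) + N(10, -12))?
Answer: -37027329306 - 573738*I*sqrt(3) ≈ -3.7027e+10 - 9.9374e+5*I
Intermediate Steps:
N(t, O) = -12 (N(t, O) = 4*(-3) = -12)
b = I*sqrt(3) (b = sqrt((4*3 - 3) - 12) = sqrt((12 - 3) - 12) = sqrt(9 - 12) = sqrt(-3) = I*sqrt(3) ≈ 1.732*I)
m(G) = I*sqrt(3)
(-268852 - 304886)*(m(4*13) + 64537) = (-268852 - 304886)*(I*sqrt(3) + 64537) = -573738*(64537 + I*sqrt(3)) = -37027329306 - 573738*I*sqrt(3)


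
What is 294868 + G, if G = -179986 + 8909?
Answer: 123791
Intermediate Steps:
G = -171077
294868 + G = 294868 - 171077 = 123791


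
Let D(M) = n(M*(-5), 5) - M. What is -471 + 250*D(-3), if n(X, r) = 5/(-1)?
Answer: -971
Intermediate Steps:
n(X, r) = -5 (n(X, r) = 5*(-1) = -5)
D(M) = -5 - M
-471 + 250*D(-3) = -471 + 250*(-5 - 1*(-3)) = -471 + 250*(-5 + 3) = -471 + 250*(-2) = -471 - 500 = -971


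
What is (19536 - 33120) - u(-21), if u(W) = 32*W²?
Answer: -27696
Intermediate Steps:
(19536 - 33120) - u(-21) = (19536 - 33120) - 32*(-21)² = -13584 - 32*441 = -13584 - 1*14112 = -13584 - 14112 = -27696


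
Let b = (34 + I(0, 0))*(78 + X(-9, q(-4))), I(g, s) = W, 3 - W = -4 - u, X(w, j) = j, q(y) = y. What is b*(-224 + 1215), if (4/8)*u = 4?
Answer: 3593366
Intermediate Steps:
u = 8 (u = 2*4 = 8)
W = 15 (W = 3 - (-4 - 1*8) = 3 - (-4 - 8) = 3 - 1*(-12) = 3 + 12 = 15)
I(g, s) = 15
b = 3626 (b = (34 + 15)*(78 - 4) = 49*74 = 3626)
b*(-224 + 1215) = 3626*(-224 + 1215) = 3626*991 = 3593366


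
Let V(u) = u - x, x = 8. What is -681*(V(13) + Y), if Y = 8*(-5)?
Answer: 23835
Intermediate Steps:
V(u) = -8 + u (V(u) = u - 1*8 = u - 8 = -8 + u)
Y = -40
-681*(V(13) + Y) = -681*((-8 + 13) - 40) = -681*(5 - 40) = -681*(-35) = 23835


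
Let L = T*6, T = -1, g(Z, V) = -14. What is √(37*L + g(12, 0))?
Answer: 2*I*√59 ≈ 15.362*I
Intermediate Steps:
L = -6 (L = -1*6 = -6)
√(37*L + g(12, 0)) = √(37*(-6) - 14) = √(-222 - 14) = √(-236) = 2*I*√59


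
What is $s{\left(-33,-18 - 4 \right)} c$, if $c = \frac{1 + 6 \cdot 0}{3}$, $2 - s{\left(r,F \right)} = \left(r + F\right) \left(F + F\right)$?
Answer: $-806$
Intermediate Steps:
$s{\left(r,F \right)} = 2 - 2 F \left(F + r\right)$ ($s{\left(r,F \right)} = 2 - \left(r + F\right) \left(F + F\right) = 2 - \left(F + r\right) 2 F = 2 - 2 F \left(F + r\right)$)
$c = \frac{1}{3}$ ($c = \left(1 + 0\right) \frac{1}{3} = 1 \cdot \frac{1}{3} = \frac{1}{3} \approx 0.33333$)
$s{\left(-33,-18 - 4 \right)} c = \left(2 - 2 \left(-18 - 4\right)^{2} - 2 \left(-18 - 4\right) \left(-33\right)\right) \frac{1}{3} = \left(2 - 2 \left(-22\right)^{2} - \left(-44\right) \left(-33\right)\right) \frac{1}{3} = \left(2 - 968 - 1452\right) \frac{1}{3} = \left(-2418\right) \frac{1}{3} = -806$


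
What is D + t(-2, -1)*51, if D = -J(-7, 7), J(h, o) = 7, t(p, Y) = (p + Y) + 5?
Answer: 95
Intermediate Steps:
t(p, Y) = 5 + Y + p (t(p, Y) = (Y + p) + 5 = 5 + Y + p)
D = -7 (D = -1*7 = -7)
D + t(-2, -1)*51 = -7 + (5 - 1 - 2)*51 = -7 + 2*51 = -7 + 102 = 95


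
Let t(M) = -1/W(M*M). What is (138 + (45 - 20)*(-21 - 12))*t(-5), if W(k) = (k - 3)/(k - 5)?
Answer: 6870/11 ≈ 624.54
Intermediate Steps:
W(k) = (-3 + k)/(-5 + k)
t(M) = -(-5 + M²)/(-3 + M²) (t(M) = -1/((-3 + M*M)/(-5 + M*M)) = -1/((-3 + M²)/(-5 + M²)) = -(-5 + M²)/(-3 + M²))
(138 + (45 - 20)*(-21 - 12))*t(-5) = (138 + (45 - 20)*(-21 - 12))*((5 - 1*(-5)²)/(-3 + (-5)²)) = (138 + 25*(-33))*((5 - 1*25)/(-3 + 25)) = (138 - 825)*((5 - 25)/22) = -687*(-20)/22 = -687*(-10/11) = 6870/11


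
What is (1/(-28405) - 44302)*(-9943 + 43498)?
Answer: -8445111065121/5681 ≈ -1.4866e+9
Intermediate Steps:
(1/(-28405) - 44302)*(-9943 + 43498) = (-1/28405 - 44302)*33555 = -1258398311/28405*33555 = -8445111065121/5681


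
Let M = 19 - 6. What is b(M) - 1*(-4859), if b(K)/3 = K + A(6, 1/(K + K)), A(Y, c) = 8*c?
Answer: 63686/13 ≈ 4898.9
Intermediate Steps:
M = 13
b(K) = 3*K + 12/K (b(K) = 3*(K + 8/(K + K)) = 3*(K + 8/((2*K))) = 3*(K + 8*(1/(2*K))) = 3*(K + 4/K) = 3*K + 12/K)
b(M) - 1*(-4859) = (3*13 + 12/13) - 1*(-4859) = (39 + 12*(1/13)) + 4859 = (39 + 12/13) + 4859 = 519/13 + 4859 = 63686/13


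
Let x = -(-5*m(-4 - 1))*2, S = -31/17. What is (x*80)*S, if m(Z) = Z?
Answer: 124000/17 ≈ 7294.1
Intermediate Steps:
S = -31/17 (S = -31*1/17 = -31/17 ≈ -1.8235)
x = -50 (x = -(-5*(-4 - 1))*2 = -(-5*(-5))*2 = -25*2 = -1*50 = -50)
(x*80)*S = -50*80*(-31/17) = -4000*(-31/17) = 124000/17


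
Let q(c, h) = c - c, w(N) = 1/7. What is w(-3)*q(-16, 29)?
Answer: 0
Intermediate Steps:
w(N) = 1/7 (w(N) = 1*(1/7) = 1/7)
q(c, h) = 0
w(-3)*q(-16, 29) = (1/7)*0 = 0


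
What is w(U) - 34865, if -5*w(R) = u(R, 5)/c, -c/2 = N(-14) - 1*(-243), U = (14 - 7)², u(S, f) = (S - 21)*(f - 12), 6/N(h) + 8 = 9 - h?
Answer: -42430803/1217 ≈ -34865.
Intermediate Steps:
N(h) = 6/(1 - h) (N(h) = 6/(-8 + (9 - h)) = 6/(1 - h))
u(S, f) = (-21 + S)*(-12 + f)
U = 49 (U = 7² = 49)
c = -2434/5 (c = -2*(-6/(-1 - 14) - 1*(-243)) = -2*(-6/(-15) + 243) = -2*(-6*(-1/15) + 243) = -2*(⅖ + 243) = -2*1217/5 = -2434/5 ≈ -486.80)
w(R) = 147/2434 - 7*R/2434 (w(R) = -(252 - 21*5 - 12*R + R*5)/(5*(-2434/5)) = -(252 - 105 - 12*R + 5*R)*(-5)/(5*2434) = -(147 - 7*R)*(-5)/(5*2434) = -(-735/2434 + 35*R/2434)/5 = 147/2434 - 7*R/2434)
w(U) - 34865 = (147/2434 - 7/2434*49) - 34865 = (147/2434 - 343/2434) - 34865 = -98/1217 - 34865 = -42430803/1217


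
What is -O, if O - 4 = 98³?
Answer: -941196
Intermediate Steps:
O = 941196 (O = 4 + 98³ = 4 + 941192 = 941196)
-O = -1*941196 = -941196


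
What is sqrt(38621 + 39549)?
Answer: sqrt(78170) ≈ 279.59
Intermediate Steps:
sqrt(38621 + 39549) = sqrt(78170)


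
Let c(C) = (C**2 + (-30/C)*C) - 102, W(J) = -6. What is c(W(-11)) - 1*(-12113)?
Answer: 12017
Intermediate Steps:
c(C) = -132 + C**2 (c(C) = (C**2 - 30) - 102 = (-30 + C**2) - 102 = -132 + C**2)
c(W(-11)) - 1*(-12113) = (-132 + (-6)**2) - 1*(-12113) = (-132 + 36) + 12113 = -96 + 12113 = 12017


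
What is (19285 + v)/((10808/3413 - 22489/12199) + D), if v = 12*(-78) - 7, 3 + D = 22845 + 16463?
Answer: 381836299977/818263058435 ≈ 0.46664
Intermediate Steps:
D = 39305 (D = -3 + (22845 + 16463) = -3 + 39308 = 39305)
v = -943 (v = -936 - 7 = -943)
(19285 + v)/((10808/3413 - 22489/12199) + D) = (19285 - 943)/((10808/3413 - 22489/12199) + 39305) = 18342/((10808*(1/3413) - 22489*1/12199) + 39305) = 18342/((10808/3413 - 22489/12199) + 39305) = 18342/(55091835/41635187 + 39305) = 18342/(1636526116870/41635187) = 18342*(41635187/1636526116870) = 381836299977/818263058435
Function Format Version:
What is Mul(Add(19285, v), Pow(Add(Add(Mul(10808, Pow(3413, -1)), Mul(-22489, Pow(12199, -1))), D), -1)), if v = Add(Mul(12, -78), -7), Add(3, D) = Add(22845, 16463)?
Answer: Rational(381836299977, 818263058435) ≈ 0.46664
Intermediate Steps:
D = 39305 (D = Add(-3, Add(22845, 16463)) = Add(-3, 39308) = 39305)
v = -943 (v = Add(-936, -7) = -943)
Mul(Add(19285, v), Pow(Add(Add(Mul(10808, Pow(3413, -1)), Mul(-22489, Pow(12199, -1))), D), -1)) = Mul(Add(19285, -943), Pow(Add(Add(Mul(10808, Pow(3413, -1)), Mul(-22489, Pow(12199, -1))), 39305), -1)) = Mul(18342, Pow(Add(Add(Mul(10808, Rational(1, 3413)), Mul(-22489, Rational(1, 12199))), 39305), -1)) = Mul(18342, Pow(Add(Add(Rational(10808, 3413), Rational(-22489, 12199)), 39305), -1)) = Mul(18342, Pow(Add(Rational(55091835, 41635187), 39305), -1)) = Mul(18342, Pow(Rational(1636526116870, 41635187), -1)) = Mul(18342, Rational(41635187, 1636526116870)) = Rational(381836299977, 818263058435)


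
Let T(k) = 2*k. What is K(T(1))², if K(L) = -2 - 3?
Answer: 25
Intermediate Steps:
K(L) = -5
K(T(1))² = (-5)² = 25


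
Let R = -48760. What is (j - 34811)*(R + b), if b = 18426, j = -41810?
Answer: 2324221414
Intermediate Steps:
(j - 34811)*(R + b) = (-41810 - 34811)*(-48760 + 18426) = -76621*(-30334) = 2324221414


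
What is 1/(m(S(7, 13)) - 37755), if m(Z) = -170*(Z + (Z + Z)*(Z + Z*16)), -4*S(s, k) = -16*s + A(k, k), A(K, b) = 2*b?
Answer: -1/2713215 ≈ -3.6857e-7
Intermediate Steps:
S(s, k) = 4*s - k/2 (S(s, k) = -(-16*s + 2*k)/4 = 4*s - k/2)
m(Z) = -5780*Z**2 - 170*Z (m(Z) = -170*(Z + (2*Z)*(Z + 16*Z)) = -170*(Z + (2*Z)*(17*Z)) = -170*(Z + 34*Z**2) = -5780*Z**2 - 170*Z)
1/(m(S(7, 13)) - 37755) = 1/(-170*(4*7 - 1/2*13)*(1 + 34*(4*7 - 1/2*13)) - 37755) = 1/(-170*(28 - 13/2)*(1 + 34*(28 - 13/2)) - 37755) = 1/(-170*43/2*(1 + 34*(43/2)) - 37755) = 1/(-170*43/2*(1 + 731) - 37755) = 1/(-170*43/2*732 - 37755) = 1/(-2675460 - 37755) = 1/(-2713215) = -1/2713215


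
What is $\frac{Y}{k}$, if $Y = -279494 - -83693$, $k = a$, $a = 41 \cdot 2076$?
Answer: $- \frac{65267}{28372} \approx -2.3004$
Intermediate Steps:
$a = 85116$
$k = 85116$
$Y = -195801$ ($Y = -279494 + 83693 = -195801$)
$\frac{Y}{k} = - \frac{195801}{85116} = \left(-195801\right) \frac{1}{85116} = - \frac{65267}{28372}$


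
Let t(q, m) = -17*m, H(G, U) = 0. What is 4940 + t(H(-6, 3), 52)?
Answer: 4056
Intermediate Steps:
4940 + t(H(-6, 3), 52) = 4940 - 17*52 = 4940 - 884 = 4056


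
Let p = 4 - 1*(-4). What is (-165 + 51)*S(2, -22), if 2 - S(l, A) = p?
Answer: 684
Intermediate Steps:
p = 8 (p = 4 + 4 = 8)
S(l, A) = -6 (S(l, A) = 2 - 1*8 = 2 - 8 = -6)
(-165 + 51)*S(2, -22) = (-165 + 51)*(-6) = -114*(-6) = 684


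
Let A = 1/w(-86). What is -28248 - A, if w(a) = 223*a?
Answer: -541740143/19178 ≈ -28248.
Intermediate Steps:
A = -1/19178 (A = 1/(223*(-86)) = 1/(-19178) = -1/19178 ≈ -5.2143e-5)
-28248 - A = -28248 - 1*(-1/19178) = -28248 + 1/19178 = -541740143/19178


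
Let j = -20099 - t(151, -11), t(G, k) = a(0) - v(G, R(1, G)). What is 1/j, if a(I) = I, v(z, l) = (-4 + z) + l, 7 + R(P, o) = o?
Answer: -1/19808 ≈ -5.0485e-5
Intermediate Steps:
R(P, o) = -7 + o
v(z, l) = -4 + l + z
t(G, k) = 11 - 2*G (t(G, k) = 0 - (-4 + (-7 + G) + G) = 0 - (-11 + 2*G) = 0 + (11 - 2*G) = 11 - 2*G)
j = -19808 (j = -20099 - (11 - 2*151) = -20099 - (11 - 302) = -20099 - 1*(-291) = -20099 + 291 = -19808)
1/j = 1/(-19808) = -1/19808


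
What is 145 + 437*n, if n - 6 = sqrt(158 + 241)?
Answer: 2767 + 437*sqrt(399) ≈ 11496.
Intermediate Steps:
n = 6 + sqrt(399) (n = 6 + sqrt(158 + 241) = 6 + sqrt(399) ≈ 25.975)
145 + 437*n = 145 + 437*(6 + sqrt(399)) = 145 + (2622 + 437*sqrt(399)) = 2767 + 437*sqrt(399)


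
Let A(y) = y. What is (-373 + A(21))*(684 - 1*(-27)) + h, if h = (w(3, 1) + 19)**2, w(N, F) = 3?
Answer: -249788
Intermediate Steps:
h = 484 (h = (3 + 19)**2 = 22**2 = 484)
(-373 + A(21))*(684 - 1*(-27)) + h = (-373 + 21)*(684 - 1*(-27)) + 484 = -352*(684 + 27) + 484 = -352*711 + 484 = -250272 + 484 = -249788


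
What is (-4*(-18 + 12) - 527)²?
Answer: 253009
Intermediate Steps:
(-4*(-18 + 12) - 527)² = (-4*(-6) - 527)² = (24 - 527)² = (-503)² = 253009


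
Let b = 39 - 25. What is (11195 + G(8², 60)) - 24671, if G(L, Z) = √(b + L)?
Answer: -13476 + √78 ≈ -13467.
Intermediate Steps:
b = 14
G(L, Z) = √(14 + L)
(11195 + G(8², 60)) - 24671 = (11195 + √(14 + 8²)) - 24671 = (11195 + √(14 + 64)) - 24671 = (11195 + √78) - 24671 = -13476 + √78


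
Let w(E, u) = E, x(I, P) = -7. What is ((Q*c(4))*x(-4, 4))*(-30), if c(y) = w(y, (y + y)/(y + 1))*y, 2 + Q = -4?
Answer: -20160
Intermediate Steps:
Q = -6 (Q = -2 - 4 = -6)
c(y) = y**2 (c(y) = y*y = y**2)
((Q*c(4))*x(-4, 4))*(-30) = (-6*4**2*(-7))*(-30) = (-6*16*(-7))*(-30) = -96*(-7)*(-30) = 672*(-30) = -20160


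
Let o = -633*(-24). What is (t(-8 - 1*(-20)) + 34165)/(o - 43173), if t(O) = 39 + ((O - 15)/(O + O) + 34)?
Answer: -91301/74616 ≈ -1.2236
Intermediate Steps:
o = 15192
t(O) = 73 + (-15 + O)/(2*O) (t(O) = 39 + ((-15 + O)/((2*O)) + 34) = 39 + ((-15 + O)*(1/(2*O)) + 34) = 39 + ((-15 + O)/(2*O) + 34) = 39 + (34 + (-15 + O)/(2*O)) = 73 + (-15 + O)/(2*O))
(t(-8 - 1*(-20)) + 34165)/(o - 43173) = (3*(-5 + 49*(-8 - 1*(-20)))/(2*(-8 - 1*(-20))) + 34165)/(15192 - 43173) = (3*(-5 + 49*(-8 + 20))/(2*(-8 + 20)) + 34165)/(-27981) = ((3/2)*(-5 + 49*12)/12 + 34165)*(-1/27981) = ((3/2)*(1/12)*(-5 + 588) + 34165)*(-1/27981) = ((3/2)*(1/12)*583 + 34165)*(-1/27981) = (583/8 + 34165)*(-1/27981) = (273903/8)*(-1/27981) = -91301/74616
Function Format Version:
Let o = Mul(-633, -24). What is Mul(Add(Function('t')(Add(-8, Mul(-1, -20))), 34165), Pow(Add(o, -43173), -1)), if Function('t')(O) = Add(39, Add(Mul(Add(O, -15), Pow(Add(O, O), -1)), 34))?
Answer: Rational(-91301, 74616) ≈ -1.2236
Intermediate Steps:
o = 15192
Function('t')(O) = Add(73, Mul(Rational(1, 2), Pow(O, -1), Add(-15, O))) (Function('t')(O) = Add(39, Add(Mul(Add(-15, O), Pow(Mul(2, O), -1)), 34)) = Add(39, Add(Mul(Add(-15, O), Mul(Rational(1, 2), Pow(O, -1))), 34)) = Add(39, Add(Mul(Rational(1, 2), Pow(O, -1), Add(-15, O)), 34)) = Add(39, Add(34, Mul(Rational(1, 2), Pow(O, -1), Add(-15, O)))) = Add(73, Mul(Rational(1, 2), Pow(O, -1), Add(-15, O))))
Mul(Add(Function('t')(Add(-8, Mul(-1, -20))), 34165), Pow(Add(o, -43173), -1)) = Mul(Add(Mul(Rational(3, 2), Pow(Add(-8, Mul(-1, -20)), -1), Add(-5, Mul(49, Add(-8, Mul(-1, -20))))), 34165), Pow(Add(15192, -43173), -1)) = Mul(Add(Mul(Rational(3, 2), Pow(Add(-8, 20), -1), Add(-5, Mul(49, Add(-8, 20)))), 34165), Pow(-27981, -1)) = Mul(Add(Mul(Rational(3, 2), Pow(12, -1), Add(-5, Mul(49, 12))), 34165), Rational(-1, 27981)) = Mul(Add(Mul(Rational(3, 2), Rational(1, 12), Add(-5, 588)), 34165), Rational(-1, 27981)) = Mul(Add(Mul(Rational(3, 2), Rational(1, 12), 583), 34165), Rational(-1, 27981)) = Mul(Add(Rational(583, 8), 34165), Rational(-1, 27981)) = Mul(Rational(273903, 8), Rational(-1, 27981)) = Rational(-91301, 74616)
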